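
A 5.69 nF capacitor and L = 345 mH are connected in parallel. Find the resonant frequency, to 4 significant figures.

ω₀ = 1/√(LC) = 1/√(0.345 × 5.69e-09) = 22570 rad/s
f₀ = ω₀/(2π) = 3.592 kHz

3.592 kHz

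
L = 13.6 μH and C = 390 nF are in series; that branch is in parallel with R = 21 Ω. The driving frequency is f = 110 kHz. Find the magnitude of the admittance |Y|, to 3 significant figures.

182 mS

ω = 2πf = 691200 rad/s
X_L = ωL = 9.40 Ω
X_C = 1/(ωC) = 3.71 Ω
Branch 1: Z₁ = R = 21.0 Ω
Branch 2 (series LC): Z₂ = j(X_L − X_C) = j5.69 Ω
Parallel: Z = Z₁Z₂/(Z₁+Z₂), |Z| = 5.49 Ω, ∠Z = 74.8°
|Y| = 1/|Z| = 182 mS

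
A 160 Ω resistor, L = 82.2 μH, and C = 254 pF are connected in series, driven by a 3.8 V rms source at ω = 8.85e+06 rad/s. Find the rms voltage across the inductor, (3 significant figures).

X_L = ωL = 727 Ω
X_C = 1/(ωC) = 445 Ω
Net reactance X = X_L − X_C = 283 Ω
Z = 160 + j283 Ω
|Z| = √(160² + 283²) = 325 Ω
I = V/|Z| = 11.7 mA
V_L = I·|Z_L| = 0.0117 × 727 = 8.51 V

8.51 V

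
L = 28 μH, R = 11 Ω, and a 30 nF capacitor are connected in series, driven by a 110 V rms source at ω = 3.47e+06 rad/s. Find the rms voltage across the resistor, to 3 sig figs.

X_L = ωL = 97.2 Ω
X_C = 1/(ωC) = 9.61 Ω
Net reactance X = X_L − X_C = 87.6 Ω
Z = 11.0 + j87.6 Ω
|Z| = √(11.0² + 87.6²) = 88.2 Ω
I = V/|Z| = 1.25 A
V_R = I·|Z_R| = 1.25 × 11.0 = 13.7 V

13.7 V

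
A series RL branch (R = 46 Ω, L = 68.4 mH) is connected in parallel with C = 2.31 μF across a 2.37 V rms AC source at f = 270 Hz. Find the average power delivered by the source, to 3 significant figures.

ω = 2πf = 1696 rad/s
X_L = ωL = 116 Ω
X_C = 1/(ωC) = 255 Ω
Branch 1 (R+jX_L): Z₁ = 46.0 + j116 Ω, |Z₁| = 125 Ω
Branch 2 (−jX_C): Z₂ = −j255 Ω
Parallel: Z = Z₁Z₂/(Z₁+Z₂), |Z| = 217 Ω, ∠Z = 50.1°
I = V/|Z| = 10.9 mA
P = VI cos φ = 2.37 × 0.0109 × cos(50.1°) = 16.6 mW

16.6 mW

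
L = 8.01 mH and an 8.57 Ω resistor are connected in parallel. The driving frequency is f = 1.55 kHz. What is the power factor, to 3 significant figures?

ω = 2πf = 9739 rad/s
X_L = ωL = 78.0 Ω
Parallel: admittances add. Y = 1/R + 1/(jωL)
Y = (0.117 − j0.0128) S
|Y| = 0.117 S → |Z| = 1/|Y| = 8.52 Ω, ∠Z = −∠Y = 6.27°
cos φ = cos(6.27°) = 0.994

0.994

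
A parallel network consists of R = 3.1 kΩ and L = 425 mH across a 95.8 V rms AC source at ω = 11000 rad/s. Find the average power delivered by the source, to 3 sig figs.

2.96 W

X_L = ωL = 4680 Ω
Parallel: admittances add. Y = 1/R + 1/(jωL)
Y = (0.000323 − j0.000214) S
|Y| = 0.000387 S → |Z| = 1/|Y| = 2580 Ω, ∠Z = −∠Y = 33.5°
I = V/|Z| = 37.1 mA
P = VI cos φ = 95.8 × 0.0371 × cos(33.5°) = 2.96 W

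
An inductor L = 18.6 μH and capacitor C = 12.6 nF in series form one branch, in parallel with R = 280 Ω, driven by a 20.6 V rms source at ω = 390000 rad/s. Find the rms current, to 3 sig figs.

128 mA

X_L = ωL = 7.25 Ω
X_C = 1/(ωC) = 204 Ω
Branch 1: Z₁ = R = 280 Ω
Branch 2 (series LC): Z₂ = j(X_L − X_C) = −j196 Ω
Parallel: Z = Z₁Z₂/(Z₁+Z₂), |Z| = 161 Ω, ∠Z = -55.0°
I = V/|Z| = 20.6/161 = 128 mA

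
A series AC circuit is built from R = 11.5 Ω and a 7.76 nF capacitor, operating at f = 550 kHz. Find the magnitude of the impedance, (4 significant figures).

ω = 2πf = 3.456e+06 rad/s
X_C = 1/(ωC) = 37.29 Ω
Z = 11.50 − j37.29 Ω
|Z| = √(11.50² + 37.29²) = 39.02 Ω

39.02 Ω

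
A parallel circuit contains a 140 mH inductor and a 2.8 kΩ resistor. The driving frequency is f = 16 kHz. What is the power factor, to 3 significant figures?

ω = 2πf = 100500 rad/s
X_L = ωL = 14100 Ω
Parallel: admittances add. Y = 1/R + 1/(jωL)
Y = (0.000357 − j7.11e-05) S
|Y| = 0.000364 S → |Z| = 1/|Y| = 2750 Ω, ∠Z = −∠Y = 11.3°
cos φ = cos(11.3°) = 0.981

0.981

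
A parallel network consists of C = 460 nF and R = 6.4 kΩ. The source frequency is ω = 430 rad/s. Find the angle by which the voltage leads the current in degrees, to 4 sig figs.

-51.69°

X_C = 1/(ωC) = 5056 Ω
Parallel: admittances add. Y = 1/R + jωC
Y = (0.0001563 + j0.0001978) S
|Y| = 0.0002521 S → |Z| = 1/|Y| = 3967 Ω, ∠Z = −∠Y = -51.69°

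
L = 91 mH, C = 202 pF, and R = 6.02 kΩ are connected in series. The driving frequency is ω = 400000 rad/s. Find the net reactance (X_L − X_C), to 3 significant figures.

X_L = ωL = 36400 Ω
X_C = 1/(ωC) = 12400 Ω
X = 36400 − 12400 = 24000 Ω

24000 Ω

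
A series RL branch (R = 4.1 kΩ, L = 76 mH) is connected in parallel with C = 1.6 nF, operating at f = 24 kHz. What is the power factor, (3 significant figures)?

0.166

ω = 2πf = 150800 rad/s
X_L = ωL = 11500 Ω
X_C = 1/(ωC) = 4140 Ω
Branch 1 (R+jX_L): Z₁ = 4100 + j11500 Ω, |Z₁| = 12200 Ω
Branch 2 (−jX_C): Z₂ = −j4140 Ω
Parallel: Z = Z₁Z₂/(Z₁+Z₂), |Z| = 6020 Ω, ∠Z = -80.4°
cos φ = cos(-80.4°) = 0.166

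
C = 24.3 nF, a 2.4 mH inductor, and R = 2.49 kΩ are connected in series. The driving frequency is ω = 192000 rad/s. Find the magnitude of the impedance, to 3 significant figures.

2500 Ω

X_L = ωL = 461 Ω
X_C = 1/(ωC) = 214 Ω
Net reactance X = X_L − X_C = 246 Ω
Z = 2490 + j246 Ω
|Z| = √(2490² + 246²) = 2500 Ω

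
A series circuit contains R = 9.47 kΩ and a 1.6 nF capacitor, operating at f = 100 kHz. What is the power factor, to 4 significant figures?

0.9945

ω = 2πf = 628300 rad/s
X_C = 1/(ωC) = 994.7 Ω
Z = 9470 − j994.7 Ω
|Z| = √(9470² + 994.7²) = 9522 Ω
∠Z = arctan(-994.7/9470) = -5.996°
cos φ = cos(-5.996°) = 0.9945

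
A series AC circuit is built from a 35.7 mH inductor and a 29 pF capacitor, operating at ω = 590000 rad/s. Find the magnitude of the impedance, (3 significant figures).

X_L = ωL = 21100 Ω
X_C = 1/(ωC) = 58400 Ω
Net reactance X = X_L − X_C = -37400 Ω
Z = − j37400 Ω
|Z| = √(0² + 37400²) = 37400 Ω

37400 Ω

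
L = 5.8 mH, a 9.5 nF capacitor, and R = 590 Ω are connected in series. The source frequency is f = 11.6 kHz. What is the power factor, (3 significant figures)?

0.500

ω = 2πf = 72880 rad/s
X_L = ωL = 423 Ω
X_C = 1/(ωC) = 1440 Ω
Net reactance X = X_L − X_C = -1020 Ω
Z = 590 − j1020 Ω
|Z| = √(590² + 1020²) = 1180 Ω
∠Z = arctan(-1020/590) = -60.0°
cos φ = cos(-60.0°) = 0.500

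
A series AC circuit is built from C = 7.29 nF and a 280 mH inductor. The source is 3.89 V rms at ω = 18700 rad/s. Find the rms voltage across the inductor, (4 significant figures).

X_L = ωL = 5236 Ω
X_C = 1/(ωC) = 7336 Ω
Net reactance X = X_L − X_C = -2100 Ω
Z = − j2100 Ω
|Z| = √(0² + 2100²) = 2100 Ω
I = V/|Z| = 1.853 mA
V_L = I·|Z_L| = 0.001853 × 5236 = 9.701 V

9.701 V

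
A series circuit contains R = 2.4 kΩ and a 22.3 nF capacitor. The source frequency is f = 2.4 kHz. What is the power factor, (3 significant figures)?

ω = 2πf = 15080 rad/s
X_C = 1/(ωC) = 2970 Ω
Z = 2400 − j2970 Ω
|Z| = √(2400² + 2970²) = 3820 Ω
∠Z = arctan(-2970/2400) = -51.1°
cos φ = cos(-51.1°) = 0.628

0.628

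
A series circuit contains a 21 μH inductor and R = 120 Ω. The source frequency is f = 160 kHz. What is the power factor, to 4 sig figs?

0.9849

ω = 2πf = 1.005e+06 rad/s
X_L = ωL = 21.11 Ω
Z = 120.0 + j21.11 Ω
|Z| = √(120.0² + 21.11²) = 121.8 Ω
∠Z = arctan(21.11/120.0) = 9.978°
cos φ = cos(9.978°) = 0.9849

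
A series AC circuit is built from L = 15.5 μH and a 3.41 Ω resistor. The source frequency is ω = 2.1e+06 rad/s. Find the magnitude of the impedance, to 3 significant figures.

X_L = ωL = 32.6 Ω
Z = 3.41 + j32.6 Ω
|Z| = √(3.41² + 32.6²) = 32.7 Ω

32.7 Ω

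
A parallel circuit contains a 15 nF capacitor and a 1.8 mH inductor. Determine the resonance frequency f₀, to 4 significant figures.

ω₀ = 1/√(LC) = 1/√(0.0018 × 1.5e-08) = 192500 rad/s
f₀ = ω₀/(2π) = 30.63 kHz

30.63 kHz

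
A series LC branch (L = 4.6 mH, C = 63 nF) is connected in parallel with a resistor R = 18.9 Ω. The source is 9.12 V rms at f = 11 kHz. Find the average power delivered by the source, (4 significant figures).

ω = 2πf = 69120 rad/s
X_L = ωL = 317.9 Ω
X_C = 1/(ωC) = 229.7 Ω
Branch 1: Z₁ = R = 18.90 Ω
Branch 2 (series LC): Z₂ = j(X_L − X_C) = j88.27 Ω
Parallel: Z = Z₁Z₂/(Z₁+Z₂), |Z| = 18.48 Ω, ∠Z = 12.09°
I = V/|Z| = 493.5 mA
P = VI cos φ = 9.12 × 0.4935 × cos(12.09°) = 4.401 W

4.401 W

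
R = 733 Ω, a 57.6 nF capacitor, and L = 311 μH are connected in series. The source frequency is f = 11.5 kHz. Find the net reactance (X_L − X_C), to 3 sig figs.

-218 Ω

ω = 2πf = 72260 rad/s
X_L = ωL = 22.5 Ω
X_C = 1/(ωC) = 240 Ω
X = 22.5 − 240 = -218 Ω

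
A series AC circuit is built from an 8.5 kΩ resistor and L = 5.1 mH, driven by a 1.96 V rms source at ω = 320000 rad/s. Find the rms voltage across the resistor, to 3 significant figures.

X_L = ωL = 1630 Ω
Z = 8500 + j1630 Ω
|Z| = √(8500² + 1630²) = 8660 Ω
I = V/|Z| = 226 μA
V_R = I·|Z_R| = 0.000226 × 8500 = 1.92 V

1.92 V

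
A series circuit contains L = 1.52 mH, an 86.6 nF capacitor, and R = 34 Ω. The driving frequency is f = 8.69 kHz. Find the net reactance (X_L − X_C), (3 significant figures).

-128 Ω

ω = 2πf = 54600 rad/s
X_L = ωL = 83.0 Ω
X_C = 1/(ωC) = 211 Ω
X = 83.0 − 211 = -128 Ω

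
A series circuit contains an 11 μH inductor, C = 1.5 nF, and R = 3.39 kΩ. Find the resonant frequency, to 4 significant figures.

1.239 MHz

ω₀ = 1/√(LC) = 1/√(1.1e-05 × 1.5e-09) = 7.785e+06 rad/s
f₀ = ω₀/(2π) = 1.239 MHz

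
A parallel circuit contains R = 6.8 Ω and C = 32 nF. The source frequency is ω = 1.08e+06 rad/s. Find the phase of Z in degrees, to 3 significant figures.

-13.2°

X_C = 1/(ωC) = 28.9 Ω
Parallel: admittances add. Y = 1/R + jωC
Y = (0.147 + j0.0346) S
|Y| = 0.151 S → |Z| = 1/|Y| = 6.62 Ω, ∠Z = −∠Y = -13.2°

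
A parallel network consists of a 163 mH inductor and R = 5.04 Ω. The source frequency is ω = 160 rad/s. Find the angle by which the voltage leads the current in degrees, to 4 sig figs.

X_L = ωL = 26.08 Ω
Parallel: admittances add. Y = 1/R + 1/(jωL)
Y = (0.1984 − j0.03834) S
|Y| = 0.2021 S → |Z| = 1/|Y| = 4.948 Ω, ∠Z = −∠Y = 10.94°

10.94°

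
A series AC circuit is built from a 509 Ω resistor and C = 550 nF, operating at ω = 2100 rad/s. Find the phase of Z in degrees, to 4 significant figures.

-59.55°

X_C = 1/(ωC) = 865.8 Ω
Z = 509.0 − j865.8 Ω
|Z| = √(509.0² + 865.8²) = 1004 Ω
∠Z = arctan(-865.8/509.0) = -59.55°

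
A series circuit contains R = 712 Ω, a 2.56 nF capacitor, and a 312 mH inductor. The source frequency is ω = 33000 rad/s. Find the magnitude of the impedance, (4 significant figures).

1698 Ω

X_L = ωL = 10300 Ω
X_C = 1/(ωC) = 11840 Ω
Net reactance X = X_L − X_C = -1541 Ω
Z = 712.0 − j1541 Ω
|Z| = √(712.0² + 1541²) = 1698 Ω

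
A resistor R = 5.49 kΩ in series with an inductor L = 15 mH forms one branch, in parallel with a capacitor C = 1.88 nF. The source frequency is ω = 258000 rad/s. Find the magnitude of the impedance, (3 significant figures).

2400 Ω

X_L = ωL = 3870 Ω
X_C = 1/(ωC) = 2060 Ω
Branch 1 (R+jX_L): Z₁ = 5490 + j3870 Ω, |Z₁| = 6720 Ω
Branch 2 (−jX_C): Z₂ = −j2060 Ω
Parallel: Z = Z₁Z₂/(Z₁+Z₂), |Z| = 2400 Ω, ∠Z = -73.1°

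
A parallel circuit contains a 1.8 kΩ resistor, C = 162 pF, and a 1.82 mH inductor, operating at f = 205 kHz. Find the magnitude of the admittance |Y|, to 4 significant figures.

ω = 2πf = 1.288e+06 rad/s
X_L = ωL = 2344 Ω
X_C = 1/(ωC) = 4792 Ω
Parallel: admittances add. Y = 1/R + 1/(jωL) + jωC
Y = (0.0005556 − j0.0002179) S
|Y| = 0.0005968 S → |Z| = 1/|Y| = 1676 Ω, ∠Z = −∠Y = 21.42°

596.8 μS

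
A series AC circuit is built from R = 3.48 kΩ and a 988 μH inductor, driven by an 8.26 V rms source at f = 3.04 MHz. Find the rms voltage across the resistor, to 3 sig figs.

1.50 V

ω = 2πf = 1.91e+07 rad/s
X_L = ωL = 18900 Ω
Z = 3480 + j18900 Ω
|Z| = √(3480² + 18900²) = 19200 Ω
I = V/|Z| = 430 μA
V_R = I·|Z_R| = 0.000430 × 3480 = 1.50 V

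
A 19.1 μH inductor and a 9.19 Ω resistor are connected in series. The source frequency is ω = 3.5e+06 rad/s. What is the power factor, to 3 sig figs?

0.136

X_L = ωL = 66.8 Ω
Z = 9.19 + j66.8 Ω
|Z| = √(9.19² + 66.8²) = 67.5 Ω
∠Z = arctan(66.8/9.19) = 82.2°
cos φ = cos(82.2°) = 0.136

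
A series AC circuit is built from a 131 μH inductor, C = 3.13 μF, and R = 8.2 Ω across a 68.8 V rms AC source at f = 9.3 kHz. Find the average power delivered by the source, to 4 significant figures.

538.9 W

ω = 2πf = 58430 rad/s
X_L = ωL = 7.655 Ω
X_C = 1/(ωC) = 5.468 Ω
Net reactance X = X_L − X_C = 2.187 Ω
Z = 8.200 + j2.187 Ω
|Z| = √(8.200² + 2.187²) = 8.487 Ω
∠Z = arctan(2.187/8.200) = 14.94°
I = V/|Z| = 8.107 A
P = VI cos φ = 68.8 × 8.107 × cos(14.94°) = 538.9 W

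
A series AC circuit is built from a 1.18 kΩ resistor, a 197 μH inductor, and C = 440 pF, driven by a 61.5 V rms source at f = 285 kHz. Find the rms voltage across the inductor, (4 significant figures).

ω = 2πf = 1.791e+06 rad/s
X_L = ωL = 352.8 Ω
X_C = 1/(ωC) = 1269 Ω
Net reactance X = X_L − X_C = -916.4 Ω
Z = 1180 − j916.4 Ω
|Z| = √(1180² + 916.4²) = 1494 Ω
I = V/|Z| = 41.16 mA
V_L = I·|Z_L| = 0.04116 × 352.8 = 14.52 V

14.52 V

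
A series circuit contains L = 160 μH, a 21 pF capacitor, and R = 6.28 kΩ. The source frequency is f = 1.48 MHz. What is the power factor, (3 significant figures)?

0.866

ω = 2πf = 9.299e+06 rad/s
X_L = ωL = 1490 Ω
X_C = 1/(ωC) = 5120 Ω
Net reactance X = X_L − X_C = -3630 Ω
Z = 6280 − j3630 Ω
|Z| = √(6280² + 3630²) = 7260 Ω
∠Z = arctan(-3630/6280) = -30.0°
cos φ = cos(-30.0°) = 0.866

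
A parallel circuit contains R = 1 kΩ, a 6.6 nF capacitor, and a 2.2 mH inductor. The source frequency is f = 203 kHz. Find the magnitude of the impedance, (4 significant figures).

ω = 2πf = 1.275e+06 rad/s
X_L = ωL = 2806 Ω
X_C = 1/(ωC) = 118.8 Ω
Parallel: admittances add. Y = 1/R + 1/(jωL) + jωC
Y = (0.001000 + j0.008062) S
|Y| = 0.008124 S → |Z| = 1/|Y| = 123.1 Ω, ∠Z = −∠Y = -82.93°

123.1 Ω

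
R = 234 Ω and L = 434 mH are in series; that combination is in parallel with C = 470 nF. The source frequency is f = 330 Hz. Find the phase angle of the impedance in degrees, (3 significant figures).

ω = 2πf = 2073 rad/s
X_L = ωL = 900 Ω
X_C = 1/(ωC) = 1030 Ω
Branch 1 (R+jX_L): Z₁ = 234 + j900 Ω, |Z₁| = 930 Ω
Branch 2 (−jX_C): Z₂ = −j1030 Ω
Parallel: Z = Z₁Z₂/(Z₁+Z₂), |Z| = 3590 Ω, ∠Z = 13.8°

13.8°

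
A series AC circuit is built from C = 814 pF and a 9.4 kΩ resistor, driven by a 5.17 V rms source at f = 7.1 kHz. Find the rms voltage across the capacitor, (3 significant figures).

ω = 2πf = 44610 rad/s
X_C = 1/(ωC) = 27500 Ω
Z = 9400 − j27500 Ω
|Z| = √(9400² + 27500²) = 29100 Ω
I = V/|Z| = 178 μA
V_C = I·|Z_C| = 0.000178 × 27500 = 4.89 V

4.89 V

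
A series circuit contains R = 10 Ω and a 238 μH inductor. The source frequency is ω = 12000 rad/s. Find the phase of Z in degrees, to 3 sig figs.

X_L = ωL = 2.86 Ω
Z = 10.0 + j2.86 Ω
|Z| = √(10.0² + 2.86²) = 10.4 Ω
∠Z = arctan(2.86/10.0) = 15.9°

15.9°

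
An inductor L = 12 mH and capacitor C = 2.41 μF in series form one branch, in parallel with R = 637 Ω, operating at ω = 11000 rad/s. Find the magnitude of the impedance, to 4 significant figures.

X_L = ωL = 132.0 Ω
X_C = 1/(ωC) = 37.72 Ω
Branch 1: Z₁ = R = 637.0 Ω
Branch 2 (series LC): Z₂ = j(X_L − X_C) = j94.28 Ω
Parallel: Z = Z₁Z₂/(Z₁+Z₂), |Z| = 93.26 Ω, ∠Z = 81.58°

93.26 Ω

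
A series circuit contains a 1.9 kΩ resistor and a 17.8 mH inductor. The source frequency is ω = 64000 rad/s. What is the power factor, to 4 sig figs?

X_L = ωL = 1139 Ω
Z = 1900 + j1139 Ω
|Z| = √(1900² + 1139²) = 2215 Ω
∠Z = arctan(1139/1900) = 30.95°
cos φ = cos(30.95°) = 0.8577

0.8577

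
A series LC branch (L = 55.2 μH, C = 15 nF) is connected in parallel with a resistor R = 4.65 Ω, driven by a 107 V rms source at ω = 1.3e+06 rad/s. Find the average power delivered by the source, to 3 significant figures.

X_L = ωL = 71.8 Ω
X_C = 1/(ωC) = 51.3 Ω
Branch 1: Z₁ = R = 4.65 Ω
Branch 2 (series LC): Z₂ = j(X_L − X_C) = j20.5 Ω
Parallel: Z = Z₁Z₂/(Z₁+Z₂), |Z| = 4.53 Ω, ∠Z = 12.8°
I = V/|Z| = 23.6 A
P = VI cos φ = 107 × 23.6 × cos(12.8°) = 2.46 kW

2.46 kW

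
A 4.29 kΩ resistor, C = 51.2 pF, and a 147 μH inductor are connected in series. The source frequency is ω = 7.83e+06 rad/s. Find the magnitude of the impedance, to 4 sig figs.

X_L = ωL = 1151 Ω
X_C = 1/(ωC) = 2494 Ω
Net reactance X = X_L − X_C = -1343 Ω
Z = 4290 − j1343 Ω
|Z| = √(4290² + 1343²) = 4495 Ω

4495 Ω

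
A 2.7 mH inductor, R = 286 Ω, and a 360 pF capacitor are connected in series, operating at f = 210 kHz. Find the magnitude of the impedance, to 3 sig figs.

1490 Ω

ω = 2πf = 1.319e+06 rad/s
X_L = ωL = 3560 Ω
X_C = 1/(ωC) = 2110 Ω
Net reactance X = X_L − X_C = 1460 Ω
Z = 286 + j1460 Ω
|Z| = √(286² + 1460²) = 1490 Ω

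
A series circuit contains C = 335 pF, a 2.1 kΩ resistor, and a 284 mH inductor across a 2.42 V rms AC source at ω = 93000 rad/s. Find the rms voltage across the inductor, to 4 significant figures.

X_L = ωL = 26410 Ω
X_C = 1/(ωC) = 32100 Ω
Net reactance X = X_L − X_C = -5686 Ω
Z = 2100 − j5686 Ω
|Z| = √(2100² + 5686²) = 6061 Ω
I = V/|Z| = 399.3 μA
V_L = I·|Z_L| = 0.0003993 × 26410 = 10.55 V

10.55 V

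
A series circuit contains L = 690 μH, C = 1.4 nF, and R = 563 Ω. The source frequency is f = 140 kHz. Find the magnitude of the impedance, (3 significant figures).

599 Ω

ω = 2πf = 879600 rad/s
X_L = ωL = 607 Ω
X_C = 1/(ωC) = 812 Ω
Net reactance X = X_L − X_C = -205 Ω
Z = 563 − j205 Ω
|Z| = √(563² + 205²) = 599 Ω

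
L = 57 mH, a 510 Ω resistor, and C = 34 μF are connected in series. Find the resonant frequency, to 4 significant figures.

114.3 Hz

ω₀ = 1/√(LC) = 1/√(0.057 × 3.4e-05) = 718.3 rad/s
f₀ = ω₀/(2π) = 114.3 Hz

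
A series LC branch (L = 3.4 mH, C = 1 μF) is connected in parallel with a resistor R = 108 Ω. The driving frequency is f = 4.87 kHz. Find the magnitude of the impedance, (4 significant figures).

59.54 Ω

ω = 2πf = 30600 rad/s
X_L = ωL = 104.0 Ω
X_C = 1/(ωC) = 32.68 Ω
Branch 1: Z₁ = R = 108.0 Ω
Branch 2 (series LC): Z₂ = j(X_L − X_C) = j71.36 Ω
Parallel: Z = Z₁Z₂/(Z₁+Z₂), |Z| = 59.54 Ω, ∠Z = 56.55°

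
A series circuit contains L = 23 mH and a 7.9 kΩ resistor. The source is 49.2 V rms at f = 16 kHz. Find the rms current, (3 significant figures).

ω = 2πf = 100500 rad/s
X_L = ωL = 2310 Ω
Z = 7900 + j2310 Ω
|Z| = √(7900² + 2310²) = 8230 Ω
I = V/|Z| = 49.2/8230 = 5.98 mA

5.98 mA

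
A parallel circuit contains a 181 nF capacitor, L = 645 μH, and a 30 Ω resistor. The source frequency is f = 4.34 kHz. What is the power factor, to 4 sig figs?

0.5403

ω = 2πf = 27270 rad/s
X_L = ωL = 17.59 Ω
X_C = 1/(ωC) = 202.6 Ω
Parallel: admittances add. Y = 1/R + 1/(jωL) + jωC
Y = (0.03333 − j0.05192) S
|Y| = 0.06170 S → |Z| = 1/|Y| = 16.21 Ω, ∠Z = −∠Y = 57.30°
cos φ = cos(57.30°) = 0.5403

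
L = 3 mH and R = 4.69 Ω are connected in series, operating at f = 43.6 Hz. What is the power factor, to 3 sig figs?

ω = 2πf = 273.9 rad/s
X_L = ωL = 0.822 Ω
Z = 4.69 + j0.822 Ω
|Z| = √(4.69² + 0.822²) = 4.76 Ω
∠Z = arctan(0.822/4.69) = 9.94°
cos φ = cos(9.94°) = 0.985

0.985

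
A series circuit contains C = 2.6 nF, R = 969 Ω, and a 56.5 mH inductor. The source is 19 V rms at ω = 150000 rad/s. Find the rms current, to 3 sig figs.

X_L = ωL = 8480 Ω
X_C = 1/(ωC) = 2560 Ω
Net reactance X = X_L − X_C = 5910 Ω
Z = 969 + j5910 Ω
|Z| = √(969² + 5910²) = 5990 Ω
I = V/|Z| = 19/5990 = 3.17 mA

3.17 mA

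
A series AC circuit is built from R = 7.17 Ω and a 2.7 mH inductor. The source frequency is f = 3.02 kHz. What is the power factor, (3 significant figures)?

ω = 2πf = 18980 rad/s
X_L = ωL = 51.2 Ω
Z = 7.17 + j51.2 Ω
|Z| = √(7.17² + 51.2²) = 51.7 Ω
∠Z = arctan(51.2/7.17) = 82.0°
cos φ = cos(82.0°) = 0.139

0.139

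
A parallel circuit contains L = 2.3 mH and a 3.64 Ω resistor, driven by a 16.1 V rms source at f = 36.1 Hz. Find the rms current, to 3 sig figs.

ω = 2πf = 226.8 rad/s
X_L = ωL = 0.522 Ω
Parallel: admittances add. Y = 1/R + 1/(jωL)
Y = (0.275 − j1.92) S
|Y| = 1.94 S → |Z| = 1/|Y| = 0.516 Ω, ∠Z = −∠Y = 81.8°
I = V/|Z| = 16.1/0.516 = 31.2 A

31.2 A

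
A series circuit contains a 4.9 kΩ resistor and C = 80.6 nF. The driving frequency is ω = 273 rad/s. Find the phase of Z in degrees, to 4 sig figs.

X_C = 1/(ωC) = 45450 Ω
Z = 4900 − j45450 Ω
|Z| = √(4900² + 45450²) = 45710 Ω
∠Z = arctan(-45450/4900) = -83.85°

-83.85°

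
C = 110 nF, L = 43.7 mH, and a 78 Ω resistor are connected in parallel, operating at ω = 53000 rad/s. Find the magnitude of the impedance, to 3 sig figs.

71.9 Ω

X_L = ωL = 2320 Ω
X_C = 1/(ωC) = 172 Ω
Parallel: admittances add. Y = 1/R + 1/(jωL) + jωC
Y = (0.0128 + j0.00540) S
|Y| = 0.0139 S → |Z| = 1/|Y| = 71.9 Ω, ∠Z = −∠Y = -22.8°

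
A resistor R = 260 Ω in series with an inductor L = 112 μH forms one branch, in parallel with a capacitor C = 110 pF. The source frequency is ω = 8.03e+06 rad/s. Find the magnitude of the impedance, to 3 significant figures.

X_L = ωL = 899 Ω
X_C = 1/(ωC) = 1130 Ω
Branch 1 (R+jX_L): Z₁ = 260 + j899 Ω, |Z₁| = 936 Ω
Branch 2 (−jX_C): Z₂ = −j1130 Ω
Parallel: Z = Z₁Z₂/(Z₁+Z₂), |Z| = 3040 Ω, ∠Z = 25.7°

3040 Ω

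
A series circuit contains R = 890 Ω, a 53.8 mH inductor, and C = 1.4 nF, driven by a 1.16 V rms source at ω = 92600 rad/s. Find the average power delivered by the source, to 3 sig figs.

145 μW

X_L = ωL = 4980 Ω
X_C = 1/(ωC) = 7710 Ω
Net reactance X = X_L − X_C = -2730 Ω
Z = 890 − j2730 Ω
|Z| = √(890² + 2730²) = 2870 Ω
∠Z = arctan(-2730/890) = -72.0°
I = V/|Z| = 404 μA
P = VI cos φ = 1.16 × 0.000404 × cos(-72.0°) = 145 μW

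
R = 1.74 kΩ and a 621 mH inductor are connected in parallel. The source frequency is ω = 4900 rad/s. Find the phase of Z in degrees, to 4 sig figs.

29.76°

X_L = ωL = 3043 Ω
Parallel: admittances add. Y = 1/R + 1/(jωL)
Y = (0.0005747 − j0.0003286) S
|Y| = 0.0006620 S → |Z| = 1/|Y| = 1510 Ω, ∠Z = −∠Y = 29.76°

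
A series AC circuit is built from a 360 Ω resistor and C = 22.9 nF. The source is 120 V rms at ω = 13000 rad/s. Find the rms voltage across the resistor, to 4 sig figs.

X_C = 1/(ωC) = 3359 Ω
Z = 360.0 − j3359 Ω
|Z| = √(360.0² + 3359²) = 3378 Ω
I = V/|Z| = 35.52 mA
V_R = I·|Z_R| = 0.03552 × 360.0 = 12.79 V

12.79 V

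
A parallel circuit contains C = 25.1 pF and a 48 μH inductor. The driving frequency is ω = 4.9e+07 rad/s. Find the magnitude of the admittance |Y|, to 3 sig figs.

805 μS

X_L = ωL = 2350 Ω
X_C = 1/(ωC) = 813 Ω
Parallel: admittances add. Y = 1/(jωL) + jωC
Y = (0 + j0.000805) S
|Y| = 0.000805 S → |Z| = 1/|Y| = 1240 Ω, ∠Z = −∠Y = -90.0°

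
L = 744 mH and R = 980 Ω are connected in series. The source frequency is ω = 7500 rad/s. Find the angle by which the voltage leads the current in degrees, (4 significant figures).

80.04°

X_L = ωL = 5580 Ω
Z = 980.0 + j5580 Ω
|Z| = √(980.0² + 5580²) = 5665 Ω
∠Z = arctan(5580/980.0) = 80.04°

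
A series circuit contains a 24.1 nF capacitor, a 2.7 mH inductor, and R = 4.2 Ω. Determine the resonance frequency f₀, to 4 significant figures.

19.73 kHz

ω₀ = 1/√(LC) = 1/√(0.0027 × 2.41e-08) = 124000 rad/s
f₀ = ω₀/(2π) = 19.73 kHz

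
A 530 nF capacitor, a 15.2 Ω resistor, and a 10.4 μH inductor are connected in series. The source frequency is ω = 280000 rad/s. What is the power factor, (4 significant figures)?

0.9697

X_L = ωL = 2.912 Ω
X_C = 1/(ωC) = 6.739 Ω
Net reactance X = X_L − X_C = -3.827 Ω
Z = 15.20 − j3.827 Ω
|Z| = √(15.20² + 3.827²) = 15.67 Ω
∠Z = arctan(-3.827/15.20) = -14.13°
cos φ = cos(-14.13°) = 0.9697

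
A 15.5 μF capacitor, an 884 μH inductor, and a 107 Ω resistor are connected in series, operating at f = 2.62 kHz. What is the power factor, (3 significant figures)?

ω = 2πf = 16460 rad/s
X_L = ωL = 14.6 Ω
X_C = 1/(ωC) = 3.92 Ω
Net reactance X = X_L − X_C = 10.6 Ω
Z = 107 + j10.6 Ω
|Z| = √(107² + 10.6²) = 108 Ω
∠Z = arctan(10.6/107) = 5.68°
cos φ = cos(5.68°) = 0.995

0.995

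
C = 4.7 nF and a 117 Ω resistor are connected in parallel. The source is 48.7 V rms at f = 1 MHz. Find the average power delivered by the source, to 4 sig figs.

20.27 W

ω = 2πf = 6.283e+06 rad/s
X_C = 1/(ωC) = 33.86 Ω
Parallel: admittances add. Y = 1/R + jωC
Y = (0.008547 + j0.02953) S
|Y| = 0.03074 S → |Z| = 1/|Y| = 32.53 Ω, ∠Z = −∠Y = -73.86°
I = V/|Z| = 1.497 A
P = VI cos φ = 48.7 × 1.497 × cos(-73.86°) = 20.27 W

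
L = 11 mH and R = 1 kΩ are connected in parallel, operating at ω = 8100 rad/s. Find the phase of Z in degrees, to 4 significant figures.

84.91°

X_L = ωL = 89.10 Ω
Parallel: admittances add. Y = 1/R + 1/(jωL)
Y = (0.001000 − j0.01122) S
|Y| = 0.01127 S → |Z| = 1/|Y| = 88.75 Ω, ∠Z = −∠Y = 84.91°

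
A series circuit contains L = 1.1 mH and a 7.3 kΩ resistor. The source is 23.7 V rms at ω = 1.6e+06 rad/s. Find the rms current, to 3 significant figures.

X_L = ωL = 1760 Ω
Z = 7300 + j1760 Ω
|Z| = √(7300² + 1760²) = 7510 Ω
I = V/|Z| = 23.7/7510 = 3.16 mA

3.16 mA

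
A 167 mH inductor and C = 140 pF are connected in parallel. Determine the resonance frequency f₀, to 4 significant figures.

32.92 kHz

ω₀ = 1/√(LC) = 1/√(0.167 × 1.4e-10) = 206800 rad/s
f₀ = ω₀/(2π) = 32.92 kHz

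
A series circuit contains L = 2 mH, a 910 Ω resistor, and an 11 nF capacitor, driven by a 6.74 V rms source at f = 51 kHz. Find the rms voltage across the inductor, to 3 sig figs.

4.42 V

ω = 2πf = 320400 rad/s
X_L = ωL = 641 Ω
X_C = 1/(ωC) = 284 Ω
Net reactance X = X_L − X_C = 357 Ω
Z = 910 + j357 Ω
|Z| = √(910² + 357²) = 978 Ω
I = V/|Z| = 6.89 mA
V_L = I·|Z_L| = 0.00689 × 641 = 4.42 V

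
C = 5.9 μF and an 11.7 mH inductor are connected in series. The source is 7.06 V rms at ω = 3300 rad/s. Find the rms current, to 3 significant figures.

X_L = ωL = 38.6 Ω
X_C = 1/(ωC) = 51.4 Ω
Net reactance X = X_L − X_C = -12.8 Ω
Z = − j12.8 Ω
|Z| = √(0² + 12.8²) = 12.8 Ω
I = V/|Z| = 7.06/12.8 = 554 mA

554 mA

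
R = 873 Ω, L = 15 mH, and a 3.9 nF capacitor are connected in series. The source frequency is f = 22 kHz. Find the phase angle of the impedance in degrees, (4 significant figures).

ω = 2πf = 138200 rad/s
X_L = ωL = 2073 Ω
X_C = 1/(ωC) = 1855 Ω
Net reactance X = X_L − X_C = 218.5 Ω
Z = 873.0 + j218.5 Ω
|Z| = √(873.0² + 218.5²) = 899.9 Ω
∠Z = arctan(218.5/873.0) = 14.05°

14.05°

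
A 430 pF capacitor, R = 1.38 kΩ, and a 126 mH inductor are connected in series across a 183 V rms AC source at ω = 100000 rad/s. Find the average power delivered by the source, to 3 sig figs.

400 mW

X_L = ωL = 12600 Ω
X_C = 1/(ωC) = 23300 Ω
Net reactance X = X_L − X_C = -10700 Ω
Z = 1380 − j10700 Ω
|Z| = √(1380² + 10700²) = 10700 Ω
∠Z = arctan(-10700/1380) = -82.6°
I = V/|Z| = 17.0 mA
P = VI cos φ = 183 × 0.0170 × cos(-82.6°) = 400 mW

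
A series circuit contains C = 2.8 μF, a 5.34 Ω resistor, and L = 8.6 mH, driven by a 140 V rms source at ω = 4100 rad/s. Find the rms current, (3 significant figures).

X_L = ωL = 35.3 Ω
X_C = 1/(ωC) = 87.1 Ω
Net reactance X = X_L − X_C = -51.8 Ω
Z = 5.34 − j51.8 Ω
|Z| = √(5.34² + 51.8²) = 52.1 Ω
I = V/|Z| = 140/52.1 = 2.69 A

2.69 A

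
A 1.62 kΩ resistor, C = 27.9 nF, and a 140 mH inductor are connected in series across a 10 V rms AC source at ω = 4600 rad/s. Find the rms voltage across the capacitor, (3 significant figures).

10.6 V

X_L = ωL = 644 Ω
X_C = 1/(ωC) = 7790 Ω
Net reactance X = X_L − X_C = -7150 Ω
Z = 1620 − j7150 Ω
|Z| = √(1620² + 7150²) = 7330 Ω
I = V/|Z| = 1.36 mA
V_C = I·|Z_C| = 0.00136 × 7790 = 10.6 V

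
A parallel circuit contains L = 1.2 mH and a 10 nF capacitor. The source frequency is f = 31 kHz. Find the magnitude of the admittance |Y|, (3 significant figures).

2.33 mS

ω = 2πf = 194800 rad/s
X_L = ωL = 234 Ω
X_C = 1/(ωC) = 513 Ω
Parallel: admittances add. Y = 1/(jωL) + jωC
Y = (0 − j0.00233) S
|Y| = 0.00233 S → |Z| = 1/|Y| = 429 Ω, ∠Z = −∠Y = 90.0°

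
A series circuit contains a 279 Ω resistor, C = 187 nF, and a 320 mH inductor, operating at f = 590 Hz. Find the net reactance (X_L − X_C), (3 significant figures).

ω = 2πf = 3707 rad/s
X_L = ωL = 1190 Ω
X_C = 1/(ωC) = 1440 Ω
X = 1190 − 1440 = -256 Ω

-256 Ω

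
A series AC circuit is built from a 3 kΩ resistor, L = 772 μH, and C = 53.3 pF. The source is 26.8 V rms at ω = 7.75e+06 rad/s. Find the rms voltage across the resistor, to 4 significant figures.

17.26 V

X_L = ωL = 5983 Ω
X_C = 1/(ωC) = 2421 Ω
Net reactance X = X_L − X_C = 3562 Ω
Z = 3000 + j3562 Ω
|Z| = √(3000² + 3562²) = 4657 Ω
I = V/|Z| = 5.755 mA
V_R = I·|Z_R| = 0.005755 × 3000 = 17.26 V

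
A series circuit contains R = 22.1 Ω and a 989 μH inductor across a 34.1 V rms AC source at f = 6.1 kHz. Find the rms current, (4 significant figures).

777.2 mA

ω = 2πf = 38330 rad/s
X_L = ωL = 37.91 Ω
Z = 22.10 + j37.91 Ω
|Z| = √(22.10² + 37.91²) = 43.88 Ω
I = V/|Z| = 34.1/43.88 = 777.2 mA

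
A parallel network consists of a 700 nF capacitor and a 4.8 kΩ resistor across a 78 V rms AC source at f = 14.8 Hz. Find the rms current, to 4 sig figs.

17.02 mA

ω = 2πf = 92.99 rad/s
X_C = 1/(ωC) = 15360 Ω
Parallel: admittances add. Y = 1/R + jωC
Y = (0.0002083 + j6.509e-05) S
|Y| = 0.0002183 S → |Z| = 1/|Y| = 4582 Ω, ∠Z = −∠Y = -17.35°
I = V/|Z| = 78/4582 = 17.02 mA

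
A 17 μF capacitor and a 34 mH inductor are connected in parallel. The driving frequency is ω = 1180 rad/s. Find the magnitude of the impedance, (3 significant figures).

206 Ω

X_L = ωL = 40.1 Ω
X_C = 1/(ωC) = 49.9 Ω
Parallel: admittances add. Y = 1/(jωL) + jωC
Y = (0 − j0.00487) S
|Y| = 0.00487 S → |Z| = 1/|Y| = 206 Ω, ∠Z = −∠Y = 90.0°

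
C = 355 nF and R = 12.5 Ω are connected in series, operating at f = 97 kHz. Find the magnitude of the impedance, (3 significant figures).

ω = 2πf = 609500 rad/s
X_C = 1/(ωC) = 4.62 Ω
Z = 12.5 − j4.62 Ω
|Z| = √(12.5² + 4.62²) = 13.3 Ω

13.3 Ω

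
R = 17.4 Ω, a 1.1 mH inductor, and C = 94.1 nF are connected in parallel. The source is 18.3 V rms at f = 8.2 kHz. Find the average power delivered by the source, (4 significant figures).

19.25 W

ω = 2πf = 51520 rad/s
X_L = ωL = 56.67 Ω
X_C = 1/(ωC) = 206.3 Ω
Parallel: admittances add. Y = 1/R + 1/(jωL) + jωC
Y = (0.05747 − j0.01280) S
|Y| = 0.05888 S → |Z| = 1/|Y| = 16.98 Ω, ∠Z = −∠Y = 12.55°
I = V/|Z| = 1.077 A
P = VI cos φ = 18.3 × 1.077 × cos(12.55°) = 19.25 W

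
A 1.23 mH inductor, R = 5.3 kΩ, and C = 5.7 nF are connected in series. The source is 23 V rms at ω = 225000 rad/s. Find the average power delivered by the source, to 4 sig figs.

98.92 mW

X_L = ωL = 276.8 Ω
X_C = 1/(ωC) = 779.7 Ω
Net reactance X = X_L − X_C = -503.0 Ω
Z = 5300 − j503.0 Ω
|Z| = √(5300² + 503.0²) = 5324 Ω
∠Z = arctan(-503.0/5300) = -5.421°
I = V/|Z| = 4.320 mA
P = VI cos φ = 23 × 0.004320 × cos(-5.421°) = 98.92 mW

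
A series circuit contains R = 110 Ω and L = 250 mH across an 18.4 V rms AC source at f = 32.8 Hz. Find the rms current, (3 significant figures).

151 mA

ω = 2πf = 206.1 rad/s
X_L = ωL = 51.5 Ω
Z = 110 + j51.5 Ω
|Z| = √(110² + 51.5²) = 121 Ω
I = V/|Z| = 18.4/121 = 151 mA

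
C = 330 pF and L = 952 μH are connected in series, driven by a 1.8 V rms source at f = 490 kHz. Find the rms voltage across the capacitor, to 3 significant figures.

0.910 V

ω = 2πf = 3.079e+06 rad/s
X_L = ωL = 2930 Ω
X_C = 1/(ωC) = 984 Ω
Net reactance X = X_L − X_C = 1950 Ω
Z = j1950 Ω
|Z| = √(0² + 1950²) = 1950 Ω
I = V/|Z| = 925 μA
V_C = I·|Z_C| = 0.000925 × 984 = 0.910 V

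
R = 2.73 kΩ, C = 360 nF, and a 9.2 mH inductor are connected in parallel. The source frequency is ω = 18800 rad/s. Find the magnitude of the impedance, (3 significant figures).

X_L = ωL = 173 Ω
X_C = 1/(ωC) = 148 Ω
Parallel: admittances add. Y = 1/R + 1/(jωL) + jωC
Y = (0.000366 + j0.000986) S
|Y| = 0.00105 S → |Z| = 1/|Y| = 950 Ω, ∠Z = −∠Y = -69.6°

950 Ω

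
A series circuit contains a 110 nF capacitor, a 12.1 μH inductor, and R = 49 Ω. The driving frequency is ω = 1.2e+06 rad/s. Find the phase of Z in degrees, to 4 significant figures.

X_L = ωL = 14.52 Ω
X_C = 1/(ωC) = 7.576 Ω
Net reactance X = X_L − X_C = 6.944 Ω
Z = 49.00 + j6.944 Ω
|Z| = √(49.00² + 6.944²) = 49.49 Ω
∠Z = arctan(6.944/49.00) = 8.066°

8.066°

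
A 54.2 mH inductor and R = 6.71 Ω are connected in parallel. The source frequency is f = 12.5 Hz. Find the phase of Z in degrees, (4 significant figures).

ω = 2πf = 78.54 rad/s
X_L = ωL = 4.257 Ω
Parallel: admittances add. Y = 1/R + 1/(jωL)
Y = (0.1490 − j0.2349) S
|Y| = 0.2782 S → |Z| = 1/|Y| = 3.595 Ω, ∠Z = −∠Y = 57.61°

57.61°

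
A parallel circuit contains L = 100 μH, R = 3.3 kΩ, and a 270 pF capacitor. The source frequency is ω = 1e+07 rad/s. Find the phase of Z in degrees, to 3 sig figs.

-79.9°

X_L = ωL = 1000 Ω
X_C = 1/(ωC) = 370 Ω
Parallel: admittances add. Y = 1/R + 1/(jωL) + jωC
Y = (0.000303 + j0.00170) S
|Y| = 0.00173 S → |Z| = 1/|Y| = 579 Ω, ∠Z = −∠Y = -79.9°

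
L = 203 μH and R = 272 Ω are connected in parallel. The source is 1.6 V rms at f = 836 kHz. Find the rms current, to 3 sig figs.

ω = 2πf = 5.253e+06 rad/s
X_L = ωL = 1070 Ω
Parallel: admittances add. Y = 1/R + 1/(jωL)
Y = (0.00368 − j0.000938) S
|Y| = 0.00379 S → |Z| = 1/|Y| = 264 Ω, ∠Z = −∠Y = 14.3°
I = V/|Z| = 1.6/264 = 6.07 mA

6.07 mA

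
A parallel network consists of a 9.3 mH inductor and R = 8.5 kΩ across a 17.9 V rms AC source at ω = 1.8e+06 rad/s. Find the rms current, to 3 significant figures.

X_L = ωL = 16700 Ω
Parallel: admittances add. Y = 1/R + 1/(jωL)
Y = (0.000118 − j5.97e-05) S
|Y| = 0.000132 S → |Z| = 1/|Y| = 7580 Ω, ∠Z = −∠Y = 26.9°
I = V/|Z| = 17.9/7580 = 2.36 mA

2.36 mA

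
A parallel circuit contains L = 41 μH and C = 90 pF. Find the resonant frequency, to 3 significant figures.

ω₀ = 1/√(LC) = 1/√(4.1e-05 × 9e-11) = 1.646e+07 rad/s
f₀ = ω₀/(2π) = 2.62 MHz

2.62 MHz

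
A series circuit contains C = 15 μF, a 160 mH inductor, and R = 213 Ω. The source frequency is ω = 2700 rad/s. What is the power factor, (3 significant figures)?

X_L = ωL = 432 Ω
X_C = 1/(ωC) = 24.7 Ω
Net reactance X = X_L − X_C = 407 Ω
Z = 213 + j407 Ω
|Z| = √(213² + 407²) = 460 Ω
∠Z = arctan(407/213) = 62.4°
cos φ = cos(62.4°) = 0.463

0.463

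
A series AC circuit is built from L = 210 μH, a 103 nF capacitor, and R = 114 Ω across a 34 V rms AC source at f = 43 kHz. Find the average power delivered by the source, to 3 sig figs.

9.81 W

ω = 2πf = 270200 rad/s
X_L = ωL = 56.7 Ω
X_C = 1/(ωC) = 35.9 Ω
Net reactance X = X_L − X_C = 20.8 Ω
Z = 114 + j20.8 Ω
|Z| = √(114² + 20.8²) = 116 Ω
∠Z = arctan(20.8/114) = 10.3°
I = V/|Z| = 293 mA
P = VI cos φ = 34 × 0.293 × cos(10.3°) = 9.81 W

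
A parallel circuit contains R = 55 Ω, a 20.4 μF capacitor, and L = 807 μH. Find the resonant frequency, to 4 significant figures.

ω₀ = 1/√(LC) = 1/√(0.000807 × 2.04e-05) = 7794 rad/s
f₀ = ω₀/(2π) = 1.240 kHz

1.240 kHz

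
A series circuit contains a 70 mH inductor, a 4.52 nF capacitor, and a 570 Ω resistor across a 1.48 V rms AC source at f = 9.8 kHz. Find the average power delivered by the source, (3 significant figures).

1.49 mW

ω = 2πf = 61580 rad/s
X_L = ωL = 4310 Ω
X_C = 1/(ωC) = 3590 Ω
Net reactance X = X_L − X_C = 717 Ω
Z = 570 + j717 Ω
|Z| = √(570² + 717²) = 916 Ω
∠Z = arctan(717/570) = 51.5°
I = V/|Z| = 1.62 mA
P = VI cos φ = 1.48 × 0.00162 × cos(51.5°) = 1.49 mW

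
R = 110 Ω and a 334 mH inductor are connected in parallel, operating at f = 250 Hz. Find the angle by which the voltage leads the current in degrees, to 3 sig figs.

11.8°

ω = 2πf = 1571 rad/s
X_L = ωL = 525 Ω
Parallel: admittances add. Y = 1/R + 1/(jωL)
Y = (0.00909 − j0.00191) S
|Y| = 0.00929 S → |Z| = 1/|Y| = 108 Ω, ∠Z = −∠Y = 11.8°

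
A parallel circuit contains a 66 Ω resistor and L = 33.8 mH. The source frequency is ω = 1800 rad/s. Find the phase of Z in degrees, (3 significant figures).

X_L = ωL = 60.8 Ω
Parallel: admittances add. Y = 1/R + 1/(jωL)
Y = (0.0152 − j0.0164) S
|Y| = 0.0224 S → |Z| = 1/|Y| = 44.7 Ω, ∠Z = −∠Y = 47.3°

47.3°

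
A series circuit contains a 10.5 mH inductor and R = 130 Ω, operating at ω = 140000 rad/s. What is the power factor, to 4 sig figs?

0.08809

X_L = ωL = 1470 Ω
Z = 130.0 + j1470 Ω
|Z| = √(130.0² + 1470²) = 1476 Ω
∠Z = arctan(1470/130.0) = 84.95°
cos φ = cos(84.95°) = 0.08809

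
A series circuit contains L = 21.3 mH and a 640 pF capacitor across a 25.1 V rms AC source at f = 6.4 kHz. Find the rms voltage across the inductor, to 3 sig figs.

0.566 V

ω = 2πf = 40210 rad/s
X_L = ωL = 857 Ω
X_C = 1/(ωC) = 38900 Ω
Net reactance X = X_L − X_C = -38000 Ω
Z = − j38000 Ω
|Z| = √(0² + 38000²) = 38000 Ω
I = V/|Z| = 661 μA
V_L = I·|Z_L| = 0.000661 × 857 = 0.566 V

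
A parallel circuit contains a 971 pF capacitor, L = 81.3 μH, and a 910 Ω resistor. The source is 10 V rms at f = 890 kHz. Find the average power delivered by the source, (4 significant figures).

109.9 mW

ω = 2πf = 5.592e+06 rad/s
X_L = ωL = 454.6 Ω
X_C = 1/(ωC) = 184.2 Ω
Parallel: admittances add. Y = 1/R + 1/(jωL) + jωC
Y = (0.001099 + j0.003230) S
|Y| = 0.003412 S → |Z| = 1/|Y| = 293.1 Ω, ∠Z = −∠Y = -71.21°
I = V/|Z| = 34.12 mA
P = VI cos φ = 10 × 0.03412 × cos(-71.21°) = 109.9 mW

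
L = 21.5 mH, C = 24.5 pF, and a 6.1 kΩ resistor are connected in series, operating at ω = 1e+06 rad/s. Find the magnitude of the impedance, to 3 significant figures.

X_L = ωL = 21500 Ω
X_C = 1/(ωC) = 40800 Ω
Net reactance X = X_L − X_C = -19300 Ω
Z = 6100 − j19300 Ω
|Z| = √(6100² + 19300²) = 20300 Ω

20300 Ω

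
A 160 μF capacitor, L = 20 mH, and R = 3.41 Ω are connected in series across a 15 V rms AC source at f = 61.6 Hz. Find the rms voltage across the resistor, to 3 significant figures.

5.64 V

ω = 2πf = 387.0 rad/s
X_L = ωL = 7.74 Ω
X_C = 1/(ωC) = 16.1 Ω
Net reactance X = X_L − X_C = -8.41 Ω
Z = 3.41 − j8.41 Ω
|Z| = √(3.41² + 8.41²) = 9.07 Ω
I = V/|Z| = 1.65 A
V_R = I·|Z_R| = 1.65 × 3.41 = 5.64 V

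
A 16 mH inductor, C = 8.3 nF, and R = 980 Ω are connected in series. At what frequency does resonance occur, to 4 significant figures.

ω₀ = 1/√(LC) = 1/√(0.016 × 8.3e-09) = 86780 rad/s
f₀ = ω₀/(2π) = 13.81 kHz

13.81 kHz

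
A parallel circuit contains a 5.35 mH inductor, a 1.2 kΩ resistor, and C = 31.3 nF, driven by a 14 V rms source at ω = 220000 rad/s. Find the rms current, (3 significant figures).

X_L = ωL = 1180 Ω
X_C = 1/(ωC) = 145 Ω
Parallel: admittances add. Y = 1/R + 1/(jωL) + jωC
Y = (0.000833 + j0.00604) S
|Y| = 0.00609 S → |Z| = 1/|Y| = 164 Ω, ∠Z = −∠Y = -82.1°
I = V/|Z| = 14/164 = 85.3 mA

85.3 mA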